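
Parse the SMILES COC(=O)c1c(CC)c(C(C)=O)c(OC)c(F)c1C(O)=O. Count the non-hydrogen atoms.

Every atom symbol written in the SMILES (organic subset) is one heavy atom; implicit H are not written.
Heavy atoms by element → C:14, F:1, O:6.
Total: 21.

21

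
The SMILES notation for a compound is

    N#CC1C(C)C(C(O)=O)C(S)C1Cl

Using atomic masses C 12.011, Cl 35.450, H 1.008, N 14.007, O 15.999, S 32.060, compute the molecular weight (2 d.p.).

219.68 g/mol

First, the molecular formula is C8H10ClNO2S (counting implicit H from valence).
  C: 8 × 12.011 = 96.088
  Cl: 1 × 35.450 = 35.450
  H: 10 × 1.008 = 10.080
  N: 1 × 14.007 = 14.007
  O: 2 × 15.999 = 31.998
  S: 1 × 32.060 = 32.060
Sum: 8×12.011 + 1×35.450 + 10×1.008 + 1×14.007 + 2×15.999 + 1×32.060 = 219.683 → 219.68 g/mol.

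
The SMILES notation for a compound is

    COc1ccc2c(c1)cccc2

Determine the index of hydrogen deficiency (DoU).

Molecular formula: C11H10O.
DoU = (2C + 2 + N − H − X) / 2, where X is the halogen count and O/S are ignored.
    = (2·11 + 2 + 0 − 10 − 0) / 2 = 14 / 2 = 7.

7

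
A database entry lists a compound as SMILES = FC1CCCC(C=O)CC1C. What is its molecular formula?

C9H15FO

Walk through each heavy atom and fill implicit hydrogens from standard valence (C 4, N 3, O 2, S 2, halogen 1):
  atom 1: F (halogen, monovalent) → 0 H
  atom 2: C, bond orders sum to 3 (valence 4) → 1 H
  atom 3: C, bond orders sum to 2 (valence 4) → 2 H
  atom 4: C, bond orders sum to 2 (valence 4) → 2 H
  atom 5: C, bond orders sum to 2 (valence 4) → 2 H
  atom 6: C, bond orders sum to 3 (valence 4) → 1 H
  atom 7: C, bond orders sum to 3 (valence 4) → 1 H
  atom 8: O, bond orders sum to 2 (valence 2) → 0 H
  atom 9: C, bond orders sum to 2 (valence 4) → 2 H
  atom 10: C, bond orders sum to 3 (valence 4) → 1 H
  atom 11: C, bond orders sum to 1 (valence 4) → 3 H
Totals → C:9, H:15, F:1, O:1.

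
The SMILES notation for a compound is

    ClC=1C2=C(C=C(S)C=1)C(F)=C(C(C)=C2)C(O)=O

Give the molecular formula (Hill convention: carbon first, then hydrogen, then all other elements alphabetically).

C12H8ClFO2S

Walk through each heavy atom and fill implicit hydrogens from standard valence (C 4, N 3, O 2, S 2, halogen 1):
  atom 1: Cl (halogen, monovalent) → 0 H
  atom 2: C, bond orders sum to 4 (valence 4) → 0 H
  atom 3: C, bond orders sum to 4 (valence 4) → 0 H
  atom 4: C, bond orders sum to 4 (valence 4) → 0 H
  atom 5: C, bond orders sum to 3 (valence 4) → 1 H
  atom 6: C, bond orders sum to 4 (valence 4) → 0 H
  atom 7: S, bond orders sum to 1 (valence 2) → 1 H
  atom 8: C, bond orders sum to 3 (valence 4) → 1 H
  atom 9: C, bond orders sum to 4 (valence 4) → 0 H
  atom 10: F (halogen, monovalent) → 0 H
  atom 11: C, bond orders sum to 4 (valence 4) → 0 H
  atom 12: C, bond orders sum to 4 (valence 4) → 0 H
  atom 13: C, bond orders sum to 1 (valence 4) → 3 H
  atom 14: C, bond orders sum to 3 (valence 4) → 1 H
  atom 15: C, bond orders sum to 4 (valence 4) → 0 H
  atom 16: O, bond orders sum to 1 (valence 2) → 1 H
  atom 17: O, bond orders sum to 2 (valence 2) → 0 H
Totals → C:12, H:8, Cl:1, F:1, O:2, S:1.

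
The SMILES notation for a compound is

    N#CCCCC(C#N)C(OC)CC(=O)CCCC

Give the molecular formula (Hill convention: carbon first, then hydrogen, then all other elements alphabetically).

Walk through each heavy atom and fill implicit hydrogens from standard valence (C 4, N 3, O 2, S 2, halogen 1):
  atom 1: N, bond orders sum to 3 (valence 3) → 0 H
  atom 2: C, bond orders sum to 4 (valence 4) → 0 H
  atom 3: C, bond orders sum to 2 (valence 4) → 2 H
  atom 4: C, bond orders sum to 2 (valence 4) → 2 H
  atom 5: C, bond orders sum to 2 (valence 4) → 2 H
  atom 6: C, bond orders sum to 3 (valence 4) → 1 H
  atom 7: C, bond orders sum to 4 (valence 4) → 0 H
  atom 8: N, bond orders sum to 3 (valence 3) → 0 H
  atom 9: C, bond orders sum to 3 (valence 4) → 1 H
  atom 10: O, bond orders sum to 2 (valence 2) → 0 H
  atom 11: C, bond orders sum to 1 (valence 4) → 3 H
  atom 12: C, bond orders sum to 2 (valence 4) → 2 H
  atom 13: C, bond orders sum to 4 (valence 4) → 0 H
  atom 14: O, bond orders sum to 2 (valence 2) → 0 H
  atom 15: C, bond orders sum to 2 (valence 4) → 2 H
  atom 16: C, bond orders sum to 2 (valence 4) → 2 H
  atom 17: C, bond orders sum to 2 (valence 4) → 2 H
  atom 18: C, bond orders sum to 1 (valence 4) → 3 H
Totals → C:14, H:22, N:2, O:2.

C14H22N2O2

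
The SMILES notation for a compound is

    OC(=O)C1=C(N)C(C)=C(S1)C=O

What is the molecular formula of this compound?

C7H7NO3S

Walk through each heavy atom and fill implicit hydrogens from standard valence (C 4, N 3, O 2, S 2, halogen 1):
  atom 1: O, bond orders sum to 1 (valence 2) → 1 H
  atom 2: C, bond orders sum to 4 (valence 4) → 0 H
  atom 3: O, bond orders sum to 2 (valence 2) → 0 H
  atom 4: C, bond orders sum to 4 (valence 4) → 0 H
  atom 5: C, bond orders sum to 4 (valence 4) → 0 H
  atom 6: N, bond orders sum to 1 (valence 3) → 2 H
  atom 7: C, bond orders sum to 4 (valence 4) → 0 H
  atom 8: C, bond orders sum to 1 (valence 4) → 3 H
  atom 9: C, bond orders sum to 4 (valence 4) → 0 H
  atom 10: S, bond orders sum to 2 (valence 2) → 0 H
  atom 11: C, bond orders sum to 3 (valence 4) → 1 H
  atom 12: O, bond orders sum to 2 (valence 2) → 0 H
Totals → C:7, H:7, N:1, O:3, S:1.
In Hill order: C7H7NO3S.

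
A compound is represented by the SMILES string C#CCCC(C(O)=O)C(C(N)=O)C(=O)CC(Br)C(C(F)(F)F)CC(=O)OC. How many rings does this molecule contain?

In SMILES, each pair of matching ring-closure digits denotes one ring-closing bond; the number of such bonds equals the number of independent rings.
Ring-closure bonds here: 0.

0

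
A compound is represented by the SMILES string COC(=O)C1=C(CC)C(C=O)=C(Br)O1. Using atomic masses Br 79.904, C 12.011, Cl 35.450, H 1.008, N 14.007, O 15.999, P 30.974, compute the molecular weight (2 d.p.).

First, the molecular formula is C9H9BrO4 (counting implicit H from valence).
  Br: 1 × 79.904 = 79.904
  C: 9 × 12.011 = 108.099
  H: 9 × 1.008 = 9.072
  O: 4 × 15.999 = 63.996
Sum: 1×79.904 + 9×12.011 + 9×1.008 + 4×15.999 = 261.071 → 261.07 g/mol.

261.07 g/mol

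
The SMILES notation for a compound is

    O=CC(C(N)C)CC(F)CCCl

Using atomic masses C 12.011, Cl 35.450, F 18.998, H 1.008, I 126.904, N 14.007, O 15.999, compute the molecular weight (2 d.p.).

First, the molecular formula is C8H15ClFNO (counting implicit H from valence).
  C: 8 × 12.011 = 96.088
  Cl: 1 × 35.450 = 35.450
  F: 1 × 18.998 = 18.998
  H: 15 × 1.008 = 15.120
  N: 1 × 14.007 = 14.007
  O: 1 × 15.999 = 15.999
Sum: 8×12.011 + 1×35.450 + 1×18.998 + 15×1.008 + 1×14.007 + 1×15.999 = 195.662 → 195.66 g/mol.

195.66 g/mol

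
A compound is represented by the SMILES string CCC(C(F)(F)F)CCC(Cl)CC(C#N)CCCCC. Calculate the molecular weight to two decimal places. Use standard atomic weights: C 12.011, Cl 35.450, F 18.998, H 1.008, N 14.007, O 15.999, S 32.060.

311.82 g/mol

First, the molecular formula is C15H25ClF3N (counting implicit H from valence).
  C: 15 × 12.011 = 180.165
  Cl: 1 × 35.450 = 35.450
  F: 3 × 18.998 = 56.994
  H: 25 × 1.008 = 25.200
  N: 1 × 14.007 = 14.007
Sum: 15×12.011 + 1×35.450 + 3×18.998 + 25×1.008 + 1×14.007 = 311.816 → 311.82 g/mol.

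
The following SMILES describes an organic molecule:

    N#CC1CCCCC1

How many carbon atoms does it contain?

7

Count every carbon token in the SMILES (each C, including those in ring-closure positions and inside branches).
Carbon count: 7.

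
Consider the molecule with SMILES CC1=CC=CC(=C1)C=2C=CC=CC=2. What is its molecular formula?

C13H12

Walk through each heavy atom and fill implicit hydrogens from standard valence (C 4, N 3, O 2, S 2, halogen 1):
  atom 1: C, bond orders sum to 1 (valence 4) → 3 H
  atom 2: C, bond orders sum to 4 (valence 4) → 0 H
  atom 3: C, bond orders sum to 3 (valence 4) → 1 H
  atom 4: C, bond orders sum to 3 (valence 4) → 1 H
  atom 5: C, bond orders sum to 3 (valence 4) → 1 H
  atom 6: C, bond orders sum to 4 (valence 4) → 0 H
  atom 7: C, bond orders sum to 3 (valence 4) → 1 H
  atom 8: C, bond orders sum to 4 (valence 4) → 0 H
  atom 9: C, bond orders sum to 3 (valence 4) → 1 H
  atom 10: C, bond orders sum to 3 (valence 4) → 1 H
  atom 11: C, bond orders sum to 3 (valence 4) → 1 H
  atom 12: C, bond orders sum to 3 (valence 4) → 1 H
  atom 13: C, bond orders sum to 3 (valence 4) → 1 H
Totals → C:13, H:12.
In Hill order: C13H12.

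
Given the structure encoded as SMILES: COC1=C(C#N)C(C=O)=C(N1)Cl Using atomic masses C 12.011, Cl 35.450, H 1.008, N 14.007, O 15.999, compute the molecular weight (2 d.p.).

First, the molecular formula is C7H5ClN2O2 (counting implicit H from valence).
  C: 7 × 12.011 = 84.077
  Cl: 1 × 35.450 = 35.450
  H: 5 × 1.008 = 5.040
  N: 2 × 14.007 = 28.014
  O: 2 × 15.999 = 31.998
Sum: 7×12.011 + 1×35.450 + 5×1.008 + 2×14.007 + 2×15.999 = 184.579 → 184.58 g/mol.

184.58 g/mol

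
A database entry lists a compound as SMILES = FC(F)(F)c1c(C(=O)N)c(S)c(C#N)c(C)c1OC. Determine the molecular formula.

Walk through each heavy atom and fill implicit hydrogens from standard valence (C 4, N 3, O 2, S 2, halogen 1); for lowercase aromatic atoms, an aromatic c carries 1 H when it has two neighbours and 0 H with three, and aromatic n carries 0 H:
  atom 1: F (halogen, monovalent) → 0 H
  atom 2: C, bond orders sum to 4 (valence 4) → 0 H
  atom 3: F (halogen, monovalent) → 0 H
  atom 4: F (halogen, monovalent) → 0 H
  atom 5: aromatic c, 3 neighbours → 0 H
  atom 6: aromatic c, 3 neighbours → 0 H
  atom 7: C, bond orders sum to 4 (valence 4) → 0 H
  atom 8: O, bond orders sum to 2 (valence 2) → 0 H
  atom 9: N, bond orders sum to 1 (valence 3) → 2 H
  atom 10: aromatic c, 3 neighbours → 0 H
  atom 11: S, bond orders sum to 1 (valence 2) → 1 H
  atom 12: aromatic c, 3 neighbours → 0 H
  atom 13: C, bond orders sum to 4 (valence 4) → 0 H
  atom 14: N, bond orders sum to 3 (valence 3) → 0 H
  atom 15: aromatic c, 3 neighbours → 0 H
  atom 16: C, bond orders sum to 1 (valence 4) → 3 H
  atom 17: aromatic c, 3 neighbours → 0 H
  atom 18: O, bond orders sum to 2 (valence 2) → 0 H
  atom 19: C, bond orders sum to 1 (valence 4) → 3 H
Totals → C:11, H:9, F:3, N:2, O:2, S:1.
In Hill order: C11H9F3N2O2S.

C11H9F3N2O2S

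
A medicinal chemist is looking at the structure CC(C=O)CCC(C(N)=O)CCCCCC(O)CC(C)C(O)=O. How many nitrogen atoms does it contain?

1

Scan the SMILES for N atoms (remember two-letter symbols like Cl and Br are single atoms).
Nitrogen count: 1.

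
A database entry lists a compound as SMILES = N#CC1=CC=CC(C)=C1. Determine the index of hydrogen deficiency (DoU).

Degree of unsaturation = (number of rings) + (number of π bonds).
Ring closures in the SMILES: 1.
π bonds: 3 double bonds (each 1 DoU), 1 triple bond (each 2 DoU) → 5 DoU from unsaturation.
Total DoU = 1 + 5 = 6.

6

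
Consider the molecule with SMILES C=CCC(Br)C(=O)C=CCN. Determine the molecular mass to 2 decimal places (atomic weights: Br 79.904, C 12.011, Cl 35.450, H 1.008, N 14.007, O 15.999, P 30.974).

First, the molecular formula is C8H12BrNO (counting implicit H from valence).
  Br: 1 × 79.904 = 79.904
  C: 8 × 12.011 = 96.088
  H: 12 × 1.008 = 12.096
  N: 1 × 14.007 = 14.007
  O: 1 × 15.999 = 15.999
Sum: 1×79.904 + 8×12.011 + 12×1.008 + 1×14.007 + 1×15.999 = 218.094 → 218.09 g/mol.

218.09 g/mol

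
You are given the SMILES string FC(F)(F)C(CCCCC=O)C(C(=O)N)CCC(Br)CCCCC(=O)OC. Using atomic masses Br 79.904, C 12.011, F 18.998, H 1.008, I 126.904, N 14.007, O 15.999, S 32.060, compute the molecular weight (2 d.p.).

First, the molecular formula is C18H29BrF3NO4 (counting implicit H from valence).
  Br: 1 × 79.904 = 79.904
  C: 18 × 12.011 = 216.198
  F: 3 × 18.998 = 56.994
  H: 29 × 1.008 = 29.232
  N: 1 × 14.007 = 14.007
  O: 4 × 15.999 = 63.996
Sum: 1×79.904 + 18×12.011 + 3×18.998 + 29×1.008 + 1×14.007 + 4×15.999 = 460.331 → 460.33 g/mol.

460.33 g/mol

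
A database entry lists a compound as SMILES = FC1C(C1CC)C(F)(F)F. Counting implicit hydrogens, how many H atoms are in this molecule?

Walk through each heavy atom and fill implicit hydrogens from standard valence (C 4, N 3, O 2, S 2, halogen 1):
  atom 1: F (halogen, monovalent) → 0 H
  atom 2: C, bond orders sum to 3 (valence 4) → 1 H
  atom 3: C, bond orders sum to 3 (valence 4) → 1 H
  atom 4: C, bond orders sum to 3 (valence 4) → 1 H
  atom 5: C, bond orders sum to 2 (valence 4) → 2 H
  atom 6: C, bond orders sum to 1 (valence 4) → 3 H
  atom 7: C, bond orders sum to 4 (valence 4) → 0 H
  atom 8: F (halogen, monovalent) → 0 H
  atom 9: F (halogen, monovalent) → 0 H
  atom 10: F (halogen, monovalent) → 0 H
Total hydrogens: 8.

8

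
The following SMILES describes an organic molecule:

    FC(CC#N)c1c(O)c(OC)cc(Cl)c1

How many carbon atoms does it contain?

Count every carbon token in the SMILES (each C, including those in ring-closure positions and inside branches).
Carbon count: 10.

10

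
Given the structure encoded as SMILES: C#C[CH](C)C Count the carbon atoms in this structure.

5

Count every carbon token in the SMILES (each C, including those in ring-closure positions and inside branches).
Carbon count: 5.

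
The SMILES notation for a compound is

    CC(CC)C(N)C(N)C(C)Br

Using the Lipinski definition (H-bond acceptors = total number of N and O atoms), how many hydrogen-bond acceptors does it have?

2

N atoms: 2; O atoms: 0.
Lipinski HBA = 2 + 0 = 2.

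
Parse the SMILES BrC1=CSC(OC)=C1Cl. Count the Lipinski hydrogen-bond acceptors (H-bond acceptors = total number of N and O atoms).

1

N atoms: 0; O atoms: 1.
Lipinski HBA = 0 + 1 = 1.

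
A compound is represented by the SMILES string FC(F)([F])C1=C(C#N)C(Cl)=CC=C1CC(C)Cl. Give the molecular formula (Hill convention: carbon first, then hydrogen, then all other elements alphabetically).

C11H8Cl2F3N

Walk through each heavy atom and fill implicit hydrogens from standard valence (C 4, N 3, O 2, S 2, halogen 1):
  atom 1: F (halogen, monovalent) → 0 H
  atom 2: C, bond orders sum to 4 (valence 4) → 0 H
  atom 3: F (halogen, monovalent) → 0 H
  atom 4: F with explicit H count 0
  atom 5: C, bond orders sum to 4 (valence 4) → 0 H
  atom 6: C, bond orders sum to 4 (valence 4) → 0 H
  atom 7: C, bond orders sum to 4 (valence 4) → 0 H
  atom 8: N, bond orders sum to 3 (valence 3) → 0 H
  atom 9: C, bond orders sum to 4 (valence 4) → 0 H
  atom 10: Cl (halogen, monovalent) → 0 H
  atom 11: C, bond orders sum to 3 (valence 4) → 1 H
  atom 12: C, bond orders sum to 3 (valence 4) → 1 H
  atom 13: C, bond orders sum to 4 (valence 4) → 0 H
  atom 14: C, bond orders sum to 2 (valence 4) → 2 H
  atom 15: C, bond orders sum to 3 (valence 4) → 1 H
  atom 16: C, bond orders sum to 1 (valence 4) → 3 H
  atom 17: Cl (halogen, monovalent) → 0 H
Totals → C:11, H:8, Cl:2, F:3, N:1.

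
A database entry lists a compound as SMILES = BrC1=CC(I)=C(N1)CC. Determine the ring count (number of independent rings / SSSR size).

1

In SMILES, each pair of matching ring-closure digits denotes one ring-closing bond; the number of such bonds equals the number of independent rings.
Ring-closure bonds here: 1.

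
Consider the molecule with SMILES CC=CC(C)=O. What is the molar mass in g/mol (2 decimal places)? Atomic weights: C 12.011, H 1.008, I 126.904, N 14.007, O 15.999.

84.12 g/mol

First, the molecular formula is C5H8O (counting implicit H from valence).
  C: 5 × 12.011 = 60.055
  H: 8 × 1.008 = 8.064
  O: 1 × 15.999 = 15.999
Sum: 5×12.011 + 8×1.008 + 1×15.999 = 84.118 → 84.12 g/mol.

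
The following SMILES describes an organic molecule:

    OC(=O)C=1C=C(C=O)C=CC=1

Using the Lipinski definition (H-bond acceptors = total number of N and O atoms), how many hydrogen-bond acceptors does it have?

N atoms: 0; O atoms: 3.
Lipinski HBA = 0 + 3 = 3.

3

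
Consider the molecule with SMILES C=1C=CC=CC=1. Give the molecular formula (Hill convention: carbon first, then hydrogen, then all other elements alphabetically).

Walk through each heavy atom and fill implicit hydrogens from standard valence (C 4, N 3, O 2, S 2, halogen 1):
  atom 1: C, bond orders sum to 3 (valence 4) → 1 H
  atom 2: C, bond orders sum to 3 (valence 4) → 1 H
  atom 3: C, bond orders sum to 3 (valence 4) → 1 H
  atom 4: C, bond orders sum to 3 (valence 4) → 1 H
  atom 5: C, bond orders sum to 3 (valence 4) → 1 H
  atom 6: C, bond orders sum to 3 (valence 4) → 1 H
Totals → C:6, H:6.

C6H6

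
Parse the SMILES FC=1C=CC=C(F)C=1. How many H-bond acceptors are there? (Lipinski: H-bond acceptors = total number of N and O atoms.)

0

N atoms: 0; O atoms: 0.
Lipinski HBA = 0 + 0 = 0.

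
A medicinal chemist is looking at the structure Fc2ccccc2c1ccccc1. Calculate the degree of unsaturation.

8

Molecular formula: C12H9F.
DoU = (2C + 2 + N − H − X) / 2, where X is the halogen count and O/S are ignored.
    = (2·12 + 2 + 0 − 9 − 1) / 2 = 16 / 2 = 8.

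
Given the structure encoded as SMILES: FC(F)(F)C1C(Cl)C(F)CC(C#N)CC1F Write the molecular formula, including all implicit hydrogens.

C9H9ClF5N

Walk through each heavy atom and fill implicit hydrogens from standard valence (C 4, N 3, O 2, S 2, halogen 1):
  atom 1: F (halogen, monovalent) → 0 H
  atom 2: C, bond orders sum to 4 (valence 4) → 0 H
  atom 3: F (halogen, monovalent) → 0 H
  atom 4: F (halogen, monovalent) → 0 H
  atom 5: C, bond orders sum to 3 (valence 4) → 1 H
  atom 6: C, bond orders sum to 3 (valence 4) → 1 H
  atom 7: Cl (halogen, monovalent) → 0 H
  atom 8: C, bond orders sum to 3 (valence 4) → 1 H
  atom 9: F (halogen, monovalent) → 0 H
  atom 10: C, bond orders sum to 2 (valence 4) → 2 H
  atom 11: C, bond orders sum to 3 (valence 4) → 1 H
  atom 12: C, bond orders sum to 4 (valence 4) → 0 H
  atom 13: N, bond orders sum to 3 (valence 3) → 0 H
  atom 14: C, bond orders sum to 2 (valence 4) → 2 H
  atom 15: C, bond orders sum to 3 (valence 4) → 1 H
  atom 16: F (halogen, monovalent) → 0 H
Totals → C:9, H:9, Cl:1, F:5, N:1.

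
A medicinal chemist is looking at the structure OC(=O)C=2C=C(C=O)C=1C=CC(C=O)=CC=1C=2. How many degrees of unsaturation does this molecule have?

10

Degree of unsaturation = (number of rings) + (number of π bonds).
Ring closures in the SMILES: 2.
π bonds: 8 double bonds (each 1 DoU) → 8 DoU from unsaturation.
Total DoU = 2 + 8 = 10.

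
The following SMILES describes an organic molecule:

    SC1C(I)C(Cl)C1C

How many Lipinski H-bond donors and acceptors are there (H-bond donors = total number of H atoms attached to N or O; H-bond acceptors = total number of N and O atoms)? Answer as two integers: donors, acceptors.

0, 0

Donors: find every N or O and count the H atoms it carries.
  (no N or O atoms present)
Lipinski HBD = 0.
Acceptors: N atoms = 0, O atoms = 0 → HBA = 0.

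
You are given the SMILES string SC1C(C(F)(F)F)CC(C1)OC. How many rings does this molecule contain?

In SMILES, each pair of matching ring-closure digits denotes one ring-closing bond; the number of such bonds equals the number of independent rings.
Ring-closure bonds here: 1.

1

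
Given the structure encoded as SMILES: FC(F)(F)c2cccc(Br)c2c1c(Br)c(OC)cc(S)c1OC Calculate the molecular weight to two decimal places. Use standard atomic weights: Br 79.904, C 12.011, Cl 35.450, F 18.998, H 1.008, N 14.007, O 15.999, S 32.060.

472.11 g/mol

First, the molecular formula is C15H11Br2F3O2S (counting implicit H from valence).
  Br: 2 × 79.904 = 159.808
  C: 15 × 12.011 = 180.165
  F: 3 × 18.998 = 56.994
  H: 11 × 1.008 = 11.088
  O: 2 × 15.999 = 31.998
  S: 1 × 32.060 = 32.060
Sum: 2×79.904 + 15×12.011 + 3×18.998 + 11×1.008 + 2×15.999 + 1×32.060 = 472.113 → 472.11 g/mol.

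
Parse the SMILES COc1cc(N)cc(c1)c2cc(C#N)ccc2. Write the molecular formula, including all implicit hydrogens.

C14H12N2O

Walk through each heavy atom and fill implicit hydrogens from standard valence (C 4, N 3, O 2, S 2, halogen 1); for lowercase aromatic atoms, an aromatic c carries 1 H when it has two neighbours and 0 H with three, and aromatic n carries 0 H:
  atom 1: C, bond orders sum to 1 (valence 4) → 3 H
  atom 2: O, bond orders sum to 2 (valence 2) → 0 H
  atom 3: aromatic c, 3 neighbours → 0 H
  atom 4: aromatic c, 2 neighbours → 1 H
  atom 5: aromatic c, 3 neighbours → 0 H
  atom 6: N, bond orders sum to 1 (valence 3) → 2 H
  atom 7: aromatic c, 2 neighbours → 1 H
  atom 8: aromatic c, 3 neighbours → 0 H
  atom 9: aromatic c, 2 neighbours → 1 H
  atom 10: aromatic c, 3 neighbours → 0 H
  atom 11: aromatic c, 2 neighbours → 1 H
  atom 12: aromatic c, 3 neighbours → 0 H
  atom 13: C, bond orders sum to 4 (valence 4) → 0 H
  atom 14: N, bond orders sum to 3 (valence 3) → 0 H
  atom 15: aromatic c, 2 neighbours → 1 H
  atom 16: aromatic c, 2 neighbours → 1 H
  atom 17: aromatic c, 2 neighbours → 1 H
Totals → C:14, H:12, N:2, O:1.
In Hill order: C14H12N2O.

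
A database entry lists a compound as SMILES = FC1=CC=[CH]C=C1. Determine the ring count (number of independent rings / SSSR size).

1

In SMILES, each pair of matching ring-closure digits denotes one ring-closing bond; the number of such bonds equals the number of independent rings.
Ring-closure bonds here: 1.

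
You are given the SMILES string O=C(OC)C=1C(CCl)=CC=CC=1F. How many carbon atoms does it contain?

9

Count every carbon token in the SMILES (each C, including those in ring-closure positions and inside branches).
Carbon count: 9.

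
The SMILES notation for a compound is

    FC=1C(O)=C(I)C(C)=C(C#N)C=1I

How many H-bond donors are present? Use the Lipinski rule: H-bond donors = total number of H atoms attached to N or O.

1

Donors: find every N or O and count the H atoms it carries.
  atom 4 (O): bond orders sum to 1 → 1 H
  atom 11 (N): bond orders sum to 3 → 0 H
Lipinski HBD = 1.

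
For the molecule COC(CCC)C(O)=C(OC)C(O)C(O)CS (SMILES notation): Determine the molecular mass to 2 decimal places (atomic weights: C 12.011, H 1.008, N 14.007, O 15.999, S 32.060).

266.35 g/mol

First, the molecular formula is C11H22O5S (counting implicit H from valence).
  C: 11 × 12.011 = 132.121
  H: 22 × 1.008 = 22.176
  O: 5 × 15.999 = 79.995
  S: 1 × 32.060 = 32.060
Sum: 11×12.011 + 22×1.008 + 5×15.999 + 1×32.060 = 266.352 → 266.35 g/mol.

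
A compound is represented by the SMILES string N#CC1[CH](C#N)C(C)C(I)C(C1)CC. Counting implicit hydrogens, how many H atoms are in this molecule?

Walk through each heavy atom and fill implicit hydrogens from standard valence (C 4, N 3, O 2, S 2, halogen 1):
  atom 1: N, bond orders sum to 3 (valence 3) → 0 H
  atom 2: C, bond orders sum to 4 (valence 4) → 0 H
  atom 3: C, bond orders sum to 3 (valence 4) → 1 H
  atom 4: C with explicit H count 1
  atom 5: C, bond orders sum to 4 (valence 4) → 0 H
  atom 6: N, bond orders sum to 3 (valence 3) → 0 H
  atom 7: C, bond orders sum to 3 (valence 4) → 1 H
  atom 8: C, bond orders sum to 1 (valence 4) → 3 H
  atom 9: C, bond orders sum to 3 (valence 4) → 1 H
  atom 10: I (halogen, monovalent) → 0 H
  atom 11: C, bond orders sum to 3 (valence 4) → 1 H
  atom 12: C, bond orders sum to 2 (valence 4) → 2 H
  atom 13: C, bond orders sum to 2 (valence 4) → 2 H
  atom 14: C, bond orders sum to 1 (valence 4) → 3 H
Total hydrogens: 15.

15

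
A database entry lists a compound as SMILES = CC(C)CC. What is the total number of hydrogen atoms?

Walk through each heavy atom and fill implicit hydrogens from standard valence (C 4, N 3, O 2, S 2, halogen 1):
  atom 1: C, bond orders sum to 1 (valence 4) → 3 H
  atom 2: C, bond orders sum to 3 (valence 4) → 1 H
  atom 3: C, bond orders sum to 1 (valence 4) → 3 H
  atom 4: C, bond orders sum to 2 (valence 4) → 2 H
  atom 5: C, bond orders sum to 1 (valence 4) → 3 H
Total hydrogens: 12.

12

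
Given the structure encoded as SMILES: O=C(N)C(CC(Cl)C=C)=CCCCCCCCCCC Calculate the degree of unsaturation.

Molecular formula: C17H30ClNO.
DoU = (2C + 2 + N − H − X) / 2, where X is the halogen count and O/S are ignored.
    = (2·17 + 2 + 1 − 30 − 1) / 2 = 6 / 2 = 3.

3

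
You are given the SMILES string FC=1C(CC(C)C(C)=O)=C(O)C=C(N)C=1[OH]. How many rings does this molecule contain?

1

In SMILES, each pair of matching ring-closure digits denotes one ring-closing bond; the number of such bonds equals the number of independent rings.
Ring-closure bonds here: 1.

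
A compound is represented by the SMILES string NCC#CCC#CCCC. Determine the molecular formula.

Walk through each heavy atom and fill implicit hydrogens from standard valence (C 4, N 3, O 2, S 2, halogen 1):
  atom 1: N, bond orders sum to 1 (valence 3) → 2 H
  atom 2: C, bond orders sum to 2 (valence 4) → 2 H
  atom 3: C, bond orders sum to 4 (valence 4) → 0 H
  atom 4: C, bond orders sum to 4 (valence 4) → 0 H
  atom 5: C, bond orders sum to 2 (valence 4) → 2 H
  atom 6: C, bond orders sum to 4 (valence 4) → 0 H
  atom 7: C, bond orders sum to 4 (valence 4) → 0 H
  atom 8: C, bond orders sum to 2 (valence 4) → 2 H
  atom 9: C, bond orders sum to 2 (valence 4) → 2 H
  atom 10: C, bond orders sum to 1 (valence 4) → 3 H
Totals → C:9, H:13, N:1.
In Hill order: C9H13N.

C9H13N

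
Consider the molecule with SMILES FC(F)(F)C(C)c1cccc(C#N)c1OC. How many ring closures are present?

In SMILES, each pair of matching ring-closure digits denotes one ring-closing bond; the number of such bonds equals the number of independent rings.
Ring-closure bonds here: 1.

1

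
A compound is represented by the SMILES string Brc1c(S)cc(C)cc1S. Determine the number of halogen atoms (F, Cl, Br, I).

1

Halogen atoms appear at heavy-atom position 1 (1×Br).
Other groups present: 2 thiol.
Halogen count: 1.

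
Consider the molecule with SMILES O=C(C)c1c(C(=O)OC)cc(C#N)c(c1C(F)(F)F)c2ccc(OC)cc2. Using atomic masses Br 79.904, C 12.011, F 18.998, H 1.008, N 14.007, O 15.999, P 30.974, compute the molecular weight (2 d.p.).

First, the molecular formula is C19H14F3NO4 (counting implicit H from valence).
  C: 19 × 12.011 = 228.209
  F: 3 × 18.998 = 56.994
  H: 14 × 1.008 = 14.112
  N: 1 × 14.007 = 14.007
  O: 4 × 15.999 = 63.996
Sum: 19×12.011 + 3×18.998 + 14×1.008 + 1×14.007 + 4×15.999 = 377.318 → 377.32 g/mol.

377.32 g/mol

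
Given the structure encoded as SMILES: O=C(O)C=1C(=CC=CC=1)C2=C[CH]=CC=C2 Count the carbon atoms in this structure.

13

Count every carbon token in the SMILES (each C, including those in ring-closure positions and inside branches).
Carbon count: 13.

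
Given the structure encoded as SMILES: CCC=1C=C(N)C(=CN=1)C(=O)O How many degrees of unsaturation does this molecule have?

5

Molecular formula: C8H10N2O2.
DoU = (2C + 2 + N − H − X) / 2, where X is the halogen count and O/S are ignored.
    = (2·8 + 2 + 2 − 10 − 0) / 2 = 10 / 2 = 5.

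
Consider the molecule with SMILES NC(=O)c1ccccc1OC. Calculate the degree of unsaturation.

5

Molecular formula: C8H9NO2.
DoU = (2C + 2 + N − H − X) / 2, where X is the halogen count and O/S are ignored.
    = (2·8 + 2 + 1 − 9 − 0) / 2 = 10 / 2 = 5.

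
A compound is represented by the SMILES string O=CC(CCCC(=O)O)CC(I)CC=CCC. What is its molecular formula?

Walk through each heavy atom and fill implicit hydrogens from standard valence (C 4, N 3, O 2, S 2, halogen 1):
  atom 1: O, bond orders sum to 2 (valence 2) → 0 H
  atom 2: C, bond orders sum to 3 (valence 4) → 1 H
  atom 3: C, bond orders sum to 3 (valence 4) → 1 H
  atom 4: C, bond orders sum to 2 (valence 4) → 2 H
  atom 5: C, bond orders sum to 2 (valence 4) → 2 H
  atom 6: C, bond orders sum to 2 (valence 4) → 2 H
  atom 7: C, bond orders sum to 4 (valence 4) → 0 H
  atom 8: O, bond orders sum to 2 (valence 2) → 0 H
  atom 9: O, bond orders sum to 1 (valence 2) → 1 H
  atom 10: C, bond orders sum to 2 (valence 4) → 2 H
  atom 11: C, bond orders sum to 3 (valence 4) → 1 H
  atom 12: I (halogen, monovalent) → 0 H
  atom 13: C, bond orders sum to 2 (valence 4) → 2 H
  atom 14: C, bond orders sum to 3 (valence 4) → 1 H
  atom 15: C, bond orders sum to 3 (valence 4) → 1 H
  atom 16: C, bond orders sum to 2 (valence 4) → 2 H
  atom 17: C, bond orders sum to 1 (valence 4) → 3 H
Totals → C:13, H:21, I:1, O:3.
In Hill order: C13H21IO3.

C13H21IO3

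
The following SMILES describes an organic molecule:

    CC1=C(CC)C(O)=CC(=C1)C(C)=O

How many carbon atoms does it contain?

Count every carbon token in the SMILES (each C, including those in ring-closure positions and inside branches).
Carbon count: 11.

11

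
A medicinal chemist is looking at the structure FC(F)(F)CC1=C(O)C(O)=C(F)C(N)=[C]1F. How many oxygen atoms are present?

2

Scan the SMILES for O atoms (remember two-letter symbols like Cl and Br are single atoms).
Oxygen count: 2.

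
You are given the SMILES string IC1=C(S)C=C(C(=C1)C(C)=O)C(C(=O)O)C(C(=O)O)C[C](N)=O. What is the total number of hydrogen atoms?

14

Walk through each heavy atom and fill implicit hydrogens from standard valence (C 4, N 3, O 2, S 2, halogen 1):
  atom 1: I (halogen, monovalent) → 0 H
  atom 2: C, bond orders sum to 4 (valence 4) → 0 H
  atom 3: C, bond orders sum to 4 (valence 4) → 0 H
  atom 4: S, bond orders sum to 1 (valence 2) → 1 H
  atom 5: C, bond orders sum to 3 (valence 4) → 1 H
  atom 6: C, bond orders sum to 4 (valence 4) → 0 H
  atom 7: C, bond orders sum to 4 (valence 4) → 0 H
  atom 8: C, bond orders sum to 3 (valence 4) → 1 H
  atom 9: C, bond orders sum to 4 (valence 4) → 0 H
  atom 10: C, bond orders sum to 1 (valence 4) → 3 H
  atom 11: O, bond orders sum to 2 (valence 2) → 0 H
  atom 12: C, bond orders sum to 3 (valence 4) → 1 H
  atom 13: C, bond orders sum to 4 (valence 4) → 0 H
  atom 14: O, bond orders sum to 2 (valence 2) → 0 H
  atom 15: O, bond orders sum to 1 (valence 2) → 1 H
  atom 16: C, bond orders sum to 3 (valence 4) → 1 H
  atom 17: C, bond orders sum to 4 (valence 4) → 0 H
  atom 18: O, bond orders sum to 2 (valence 2) → 0 H
  atom 19: O, bond orders sum to 1 (valence 2) → 1 H
  atom 20: C, bond orders sum to 2 (valence 4) → 2 H
  atom 21: C with explicit H count 0
  atom 22: N, bond orders sum to 1 (valence 3) → 2 H
  atom 23: O, bond orders sum to 2 (valence 2) → 0 H
Total hydrogens: 14.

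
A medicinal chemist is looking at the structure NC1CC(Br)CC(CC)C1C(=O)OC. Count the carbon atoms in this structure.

10

Count every carbon token in the SMILES (each C, including those in ring-closure positions and inside branches).
Carbon count: 10.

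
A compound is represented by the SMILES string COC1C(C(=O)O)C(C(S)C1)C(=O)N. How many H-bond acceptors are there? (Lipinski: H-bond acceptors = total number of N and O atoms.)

N atoms: 1; O atoms: 4.
Lipinski HBA = 1 + 4 = 5.

5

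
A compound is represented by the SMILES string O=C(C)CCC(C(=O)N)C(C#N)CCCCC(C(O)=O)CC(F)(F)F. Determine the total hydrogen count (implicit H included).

23

Walk through each heavy atom and fill implicit hydrogens from standard valence (C 4, N 3, O 2, S 2, halogen 1):
  atom 1: O, bond orders sum to 2 (valence 2) → 0 H
  atom 2: C, bond orders sum to 4 (valence 4) → 0 H
  atom 3: C, bond orders sum to 1 (valence 4) → 3 H
  atom 4: C, bond orders sum to 2 (valence 4) → 2 H
  atom 5: C, bond orders sum to 2 (valence 4) → 2 H
  atom 6: C, bond orders sum to 3 (valence 4) → 1 H
  atom 7: C, bond orders sum to 4 (valence 4) → 0 H
  atom 8: O, bond orders sum to 2 (valence 2) → 0 H
  atom 9: N, bond orders sum to 1 (valence 3) → 2 H
  atom 10: C, bond orders sum to 3 (valence 4) → 1 H
  atom 11: C, bond orders sum to 4 (valence 4) → 0 H
  atom 12: N, bond orders sum to 3 (valence 3) → 0 H
  atom 13: C, bond orders sum to 2 (valence 4) → 2 H
  atom 14: C, bond orders sum to 2 (valence 4) → 2 H
  atom 15: C, bond orders sum to 2 (valence 4) → 2 H
  atom 16: C, bond orders sum to 2 (valence 4) → 2 H
  atom 17: C, bond orders sum to 3 (valence 4) → 1 H
  atom 18: C, bond orders sum to 4 (valence 4) → 0 H
  atom 19: O, bond orders sum to 1 (valence 2) → 1 H
  atom 20: O, bond orders sum to 2 (valence 2) → 0 H
  atom 21: C, bond orders sum to 2 (valence 4) → 2 H
  atom 22: C, bond orders sum to 4 (valence 4) → 0 H
  atom 23: F (halogen, monovalent) → 0 H
  atom 24: F (halogen, monovalent) → 0 H
  atom 25: F (halogen, monovalent) → 0 H
Total hydrogens: 23.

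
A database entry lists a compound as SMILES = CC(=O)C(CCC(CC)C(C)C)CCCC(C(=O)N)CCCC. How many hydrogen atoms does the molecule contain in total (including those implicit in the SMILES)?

39

Walk through each heavy atom and fill implicit hydrogens from standard valence (C 4, N 3, O 2, S 2, halogen 1):
  atom 1: C, bond orders sum to 1 (valence 4) → 3 H
  atom 2: C, bond orders sum to 4 (valence 4) → 0 H
  atom 3: O, bond orders sum to 2 (valence 2) → 0 H
  atom 4: C, bond orders sum to 3 (valence 4) → 1 H
  atom 5: C, bond orders sum to 2 (valence 4) → 2 H
  atom 6: C, bond orders sum to 2 (valence 4) → 2 H
  atom 7: C, bond orders sum to 3 (valence 4) → 1 H
  atom 8: C, bond orders sum to 2 (valence 4) → 2 H
  atom 9: C, bond orders sum to 1 (valence 4) → 3 H
  atom 10: C, bond orders sum to 3 (valence 4) → 1 H
  atom 11: C, bond orders sum to 1 (valence 4) → 3 H
  atom 12: C, bond orders sum to 1 (valence 4) → 3 H
  atom 13: C, bond orders sum to 2 (valence 4) → 2 H
  atom 14: C, bond orders sum to 2 (valence 4) → 2 H
  atom 15: C, bond orders sum to 2 (valence 4) → 2 H
  atom 16: C, bond orders sum to 3 (valence 4) → 1 H
  atom 17: C, bond orders sum to 4 (valence 4) → 0 H
  atom 18: O, bond orders sum to 2 (valence 2) → 0 H
  atom 19: N, bond orders sum to 1 (valence 3) → 2 H
  atom 20: C, bond orders sum to 2 (valence 4) → 2 H
  atom 21: C, bond orders sum to 2 (valence 4) → 2 H
  atom 22: C, bond orders sum to 2 (valence 4) → 2 H
  atom 23: C, bond orders sum to 1 (valence 4) → 3 H
Total hydrogens: 39.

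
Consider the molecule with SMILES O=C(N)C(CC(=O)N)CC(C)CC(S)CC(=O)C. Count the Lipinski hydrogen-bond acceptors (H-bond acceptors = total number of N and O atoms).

N atoms: 2; O atoms: 3.
Lipinski HBA = 2 + 3 = 5.

5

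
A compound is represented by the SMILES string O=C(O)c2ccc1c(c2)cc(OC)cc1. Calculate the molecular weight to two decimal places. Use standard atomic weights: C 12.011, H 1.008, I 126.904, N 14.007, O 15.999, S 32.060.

First, the molecular formula is C12H10O3 (counting implicit H from valence).
  C: 12 × 12.011 = 144.132
  H: 10 × 1.008 = 10.080
  O: 3 × 15.999 = 47.997
Sum: 12×12.011 + 10×1.008 + 3×15.999 = 202.209 → 202.21 g/mol.

202.21 g/mol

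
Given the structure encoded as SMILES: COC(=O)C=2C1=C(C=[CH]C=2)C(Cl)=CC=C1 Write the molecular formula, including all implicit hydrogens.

Walk through each heavy atom and fill implicit hydrogens from standard valence (C 4, N 3, O 2, S 2, halogen 1):
  atom 1: C, bond orders sum to 1 (valence 4) → 3 H
  atom 2: O, bond orders sum to 2 (valence 2) → 0 H
  atom 3: C, bond orders sum to 4 (valence 4) → 0 H
  atom 4: O, bond orders sum to 2 (valence 2) → 0 H
  atom 5: C, bond orders sum to 4 (valence 4) → 0 H
  atom 6: C, bond orders sum to 4 (valence 4) → 0 H
  atom 7: C, bond orders sum to 4 (valence 4) → 0 H
  atom 8: C, bond orders sum to 3 (valence 4) → 1 H
  atom 9: C with explicit H count 1
  atom 10: C, bond orders sum to 3 (valence 4) → 1 H
  atom 11: C, bond orders sum to 4 (valence 4) → 0 H
  atom 12: Cl (halogen, monovalent) → 0 H
  atom 13: C, bond orders sum to 3 (valence 4) → 1 H
  atom 14: C, bond orders sum to 3 (valence 4) → 1 H
  atom 15: C, bond orders sum to 3 (valence 4) → 1 H
Totals → C:12, H:9, Cl:1, O:2.

C12H9ClO2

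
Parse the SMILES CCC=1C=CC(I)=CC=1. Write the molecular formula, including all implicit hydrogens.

Walk through each heavy atom and fill implicit hydrogens from standard valence (C 4, N 3, O 2, S 2, halogen 1):
  atom 1: C, bond orders sum to 1 (valence 4) → 3 H
  atom 2: C, bond orders sum to 2 (valence 4) → 2 H
  atom 3: C, bond orders sum to 4 (valence 4) → 0 H
  atom 4: C, bond orders sum to 3 (valence 4) → 1 H
  atom 5: C, bond orders sum to 3 (valence 4) → 1 H
  atom 6: C, bond orders sum to 4 (valence 4) → 0 H
  atom 7: I (halogen, monovalent) → 0 H
  atom 8: C, bond orders sum to 3 (valence 4) → 1 H
  atom 9: C, bond orders sum to 3 (valence 4) → 1 H
Totals → C:8, H:9, I:1.
In Hill order: C8H9I.

C8H9I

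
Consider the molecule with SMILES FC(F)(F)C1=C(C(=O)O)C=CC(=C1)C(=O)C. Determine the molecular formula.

Walk through each heavy atom and fill implicit hydrogens from standard valence (C 4, N 3, O 2, S 2, halogen 1):
  atom 1: F (halogen, monovalent) → 0 H
  atom 2: C, bond orders sum to 4 (valence 4) → 0 H
  atom 3: F (halogen, monovalent) → 0 H
  atom 4: F (halogen, monovalent) → 0 H
  atom 5: C, bond orders sum to 4 (valence 4) → 0 H
  atom 6: C, bond orders sum to 4 (valence 4) → 0 H
  atom 7: C, bond orders sum to 4 (valence 4) → 0 H
  atom 8: O, bond orders sum to 2 (valence 2) → 0 H
  atom 9: O, bond orders sum to 1 (valence 2) → 1 H
  atom 10: C, bond orders sum to 3 (valence 4) → 1 H
  atom 11: C, bond orders sum to 3 (valence 4) → 1 H
  atom 12: C, bond orders sum to 4 (valence 4) → 0 H
  atom 13: C, bond orders sum to 3 (valence 4) → 1 H
  atom 14: C, bond orders sum to 4 (valence 4) → 0 H
  atom 15: O, bond orders sum to 2 (valence 2) → 0 H
  atom 16: C, bond orders sum to 1 (valence 4) → 3 H
Totals → C:10, H:7, F:3, O:3.

C10H7F3O3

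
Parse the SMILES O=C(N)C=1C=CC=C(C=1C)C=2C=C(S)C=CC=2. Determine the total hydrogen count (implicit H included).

13

Walk through each heavy atom and fill implicit hydrogens from standard valence (C 4, N 3, O 2, S 2, halogen 1):
  atom 1: O, bond orders sum to 2 (valence 2) → 0 H
  atom 2: C, bond orders sum to 4 (valence 4) → 0 H
  atom 3: N, bond orders sum to 1 (valence 3) → 2 H
  atom 4: C, bond orders sum to 4 (valence 4) → 0 H
  atom 5: C, bond orders sum to 3 (valence 4) → 1 H
  atom 6: C, bond orders sum to 3 (valence 4) → 1 H
  atom 7: C, bond orders sum to 3 (valence 4) → 1 H
  atom 8: C, bond orders sum to 4 (valence 4) → 0 H
  atom 9: C, bond orders sum to 4 (valence 4) → 0 H
  atom 10: C, bond orders sum to 1 (valence 4) → 3 H
  atom 11: C, bond orders sum to 4 (valence 4) → 0 H
  atom 12: C, bond orders sum to 3 (valence 4) → 1 H
  atom 13: C, bond orders sum to 4 (valence 4) → 0 H
  atom 14: S, bond orders sum to 1 (valence 2) → 1 H
  atom 15: C, bond orders sum to 3 (valence 4) → 1 H
  atom 16: C, bond orders sum to 3 (valence 4) → 1 H
  atom 17: C, bond orders sum to 3 (valence 4) → 1 H
Total hydrogens: 13.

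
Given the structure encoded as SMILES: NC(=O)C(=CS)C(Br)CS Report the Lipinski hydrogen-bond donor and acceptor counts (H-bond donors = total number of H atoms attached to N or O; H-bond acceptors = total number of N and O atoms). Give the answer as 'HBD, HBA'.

Donors: find every N or O and count the H atoms it carries.
  atom 1 (N): bond orders sum to 1 → 2 H
  atom 3 (O): bond orders sum to 2 → 0 H
Lipinski HBD = 2.
Acceptors: N atoms = 1, O atoms = 1 → HBA = 2.

2, 2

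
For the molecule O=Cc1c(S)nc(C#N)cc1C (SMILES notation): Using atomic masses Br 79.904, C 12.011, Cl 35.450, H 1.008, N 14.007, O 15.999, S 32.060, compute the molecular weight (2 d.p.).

First, the molecular formula is C8H6N2OS (counting implicit H from valence).
  C: 8 × 12.011 = 96.088
  H: 6 × 1.008 = 6.048
  N: 2 × 14.007 = 28.014
  O: 1 × 15.999 = 15.999
  S: 1 × 32.060 = 32.060
Sum: 8×12.011 + 6×1.008 + 2×14.007 + 1×15.999 + 1×32.060 = 178.209 → 178.21 g/mol.

178.21 g/mol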